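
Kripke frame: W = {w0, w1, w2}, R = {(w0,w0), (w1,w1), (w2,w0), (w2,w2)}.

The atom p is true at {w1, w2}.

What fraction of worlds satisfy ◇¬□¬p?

w0: successors {w0}; ¬□¬p there: w0:F. ✗
w1: successors {w1}; ¬□¬p there: w1:T. ✓
w2: successors {w0, w2}; ¬□¬p there: w0:F, w2:T. ✓
That's 2 of 3 worlds, so 2/3.

2/3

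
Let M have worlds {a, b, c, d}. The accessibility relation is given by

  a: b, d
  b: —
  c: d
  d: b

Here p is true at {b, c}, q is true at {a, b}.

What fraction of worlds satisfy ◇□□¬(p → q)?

a: successors {b, d}; □□¬(p → q) there: b:T, d:T. ✓
b: no successors, so ◇□□¬(p → q) fails. ✗
c: successors {d}; □□¬(p → q) there: d:T. ✓
d: successors {b}; □□¬(p → q) there: b:T. ✓
That's 3 of 4 worlds, so 3/4.

3/4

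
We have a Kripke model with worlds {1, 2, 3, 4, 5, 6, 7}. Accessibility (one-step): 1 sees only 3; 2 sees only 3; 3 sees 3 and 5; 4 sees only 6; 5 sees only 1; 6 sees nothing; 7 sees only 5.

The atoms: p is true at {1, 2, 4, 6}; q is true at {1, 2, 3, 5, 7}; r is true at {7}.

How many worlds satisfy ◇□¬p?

1: successors {3}; □¬p there: 3:T. ✓
2: successors {3}; □¬p there: 3:T. ✓
3: successors {3, 5}; □¬p there: 3:T, 5:F. ✓
4: successors {6}; □¬p there: 6:T. ✓
5: successors {1}; □¬p there: 1:T. ✓
6: no successors, so ◇□¬p fails. ✗
7: successors {5}; □¬p there: 5:F. ✗
Satisfying worlds: {1, 2, 3, 4, 5}.

5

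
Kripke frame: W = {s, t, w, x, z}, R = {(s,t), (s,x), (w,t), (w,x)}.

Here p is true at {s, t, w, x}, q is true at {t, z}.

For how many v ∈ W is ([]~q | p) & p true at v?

4

s: []~q | p is T, p is T. ✓
t: []~q | p is T, p is T. ✓
w: []~q | p is T, p is T. ✓
x: []~q | p is T, p is T. ✓
z: []~q | p is T, p is F. ✗
Satisfying worlds: {s, t, w, x}.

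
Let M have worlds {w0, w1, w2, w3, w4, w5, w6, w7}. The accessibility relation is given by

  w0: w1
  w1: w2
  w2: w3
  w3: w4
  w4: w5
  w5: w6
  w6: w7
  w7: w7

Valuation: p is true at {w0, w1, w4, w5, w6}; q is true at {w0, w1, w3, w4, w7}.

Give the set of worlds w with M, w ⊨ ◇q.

w0: successors {w1}; q there: w1:T. ✓
w1: successors {w2}; q there: w2:F. ✗
w2: successors {w3}; q there: w3:T. ✓
w3: successors {w4}; q there: w4:T. ✓
w4: successors {w5}; q there: w5:F. ✗
w5: successors {w6}; q there: w6:F. ✗
w6: successors {w7}; q there: w7:T. ✓
w7: successors {w7}; q there: w7:T. ✓

{w0, w2, w3, w6, w7}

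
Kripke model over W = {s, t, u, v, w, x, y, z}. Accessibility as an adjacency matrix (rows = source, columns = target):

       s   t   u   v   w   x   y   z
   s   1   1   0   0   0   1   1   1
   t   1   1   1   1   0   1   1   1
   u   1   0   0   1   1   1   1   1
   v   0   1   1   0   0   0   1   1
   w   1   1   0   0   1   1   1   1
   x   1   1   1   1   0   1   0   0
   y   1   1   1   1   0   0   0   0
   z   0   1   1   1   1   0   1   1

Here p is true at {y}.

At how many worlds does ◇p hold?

s: successors {s, t, x, y, z}; p there: s:F, t:F, x:F, y:T, z:F. ✓
t: successors {s, t, u, v, x, y, z}; p there: s:F, t:F, u:F, v:F, x:F, y:T, z:F. ✓
u: successors {s, v, w, x, y, z}; p there: s:F, v:F, w:F, x:F, y:T, z:F. ✓
v: successors {t, u, y, z}; p there: t:F, u:F, y:T, z:F. ✓
w: successors {s, t, w, x, y, z}; p there: s:F, t:F, w:F, x:F, y:T, z:F. ✓
x: successors {s, t, u, v, x}; p there: s:F, t:F, u:F, v:F, x:F. ✗
y: successors {s, t, u, v}; p there: s:F, t:F, u:F, v:F. ✗
z: successors {t, u, v, w, y, z}; p there: t:F, u:F, v:F, w:F, y:T, z:F. ✓
Satisfying worlds: {s, t, u, v, w, z}.

6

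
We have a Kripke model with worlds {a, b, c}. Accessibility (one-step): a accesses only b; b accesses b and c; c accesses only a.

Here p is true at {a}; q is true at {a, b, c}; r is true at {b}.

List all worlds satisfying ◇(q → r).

{a, b}

a: successors {b}; q → r there: b:T. ✓
b: successors {b, c}; q → r there: b:T, c:F. ✓
c: successors {a}; q → r there: a:F. ✗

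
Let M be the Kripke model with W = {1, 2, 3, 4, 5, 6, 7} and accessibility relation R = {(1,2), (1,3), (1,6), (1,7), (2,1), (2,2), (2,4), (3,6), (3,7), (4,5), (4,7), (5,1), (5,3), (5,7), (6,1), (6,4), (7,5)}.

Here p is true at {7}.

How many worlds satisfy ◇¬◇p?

1: successors {2, 3, 6, 7}; ¬◇p there: 2:T, 3:F, 6:T, 7:T. ✓
2: successors {1, 2, 4}; ¬◇p there: 1:F, 2:T, 4:F. ✓
3: successors {6, 7}; ¬◇p there: 6:T, 7:T. ✓
4: successors {5, 7}; ¬◇p there: 5:F, 7:T. ✓
5: successors {1, 3, 7}; ¬◇p there: 1:F, 3:F, 7:T. ✓
6: successors {1, 4}; ¬◇p there: 1:F, 4:F. ✗
7: successors {5}; ¬◇p there: 5:F. ✗
Satisfying worlds: {1, 2, 3, 4, 5}.

5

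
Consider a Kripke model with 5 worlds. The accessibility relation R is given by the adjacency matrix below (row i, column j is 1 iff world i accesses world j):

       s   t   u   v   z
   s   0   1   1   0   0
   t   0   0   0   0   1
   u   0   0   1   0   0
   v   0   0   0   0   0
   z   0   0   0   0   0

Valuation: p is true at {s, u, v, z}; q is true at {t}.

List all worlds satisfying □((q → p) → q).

s: successors {t, u}; (q → p) → q there: t:T, u:F. ✗
t: successors {z}; (q → p) → q there: z:F. ✗
u: successors {u}; (q → p) → q there: u:F. ✗
v: no successors, so □((q → p) → q) holds vacuously. ✓
z: no successors, so □((q → p) → q) holds vacuously. ✓

{v, z}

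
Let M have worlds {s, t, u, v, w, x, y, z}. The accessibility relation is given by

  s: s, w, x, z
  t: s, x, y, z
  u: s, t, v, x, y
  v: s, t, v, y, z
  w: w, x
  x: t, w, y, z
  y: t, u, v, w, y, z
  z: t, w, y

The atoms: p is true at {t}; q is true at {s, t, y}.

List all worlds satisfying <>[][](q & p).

s: successors {s, w, x, z}; [][](q & p) there: s:F, w:F, x:F, z:F. ✗
t: successors {s, x, y, z}; [][](q & p) there: s:F, x:F, y:F, z:F. ✗
u: successors {s, t, v, x, y}; [][](q & p) there: s:F, t:F, v:F, x:F, y:F. ✗
v: successors {s, t, v, y, z}; [][](q & p) there: s:F, t:F, v:F, y:F, z:F. ✗
w: successors {w, x}; [][](q & p) there: w:F, x:F. ✗
x: successors {t, w, y, z}; [][](q & p) there: t:F, w:F, y:F, z:F. ✗
y: successors {t, u, v, w, y, z}; [][](q & p) there: t:F, u:F, v:F, w:F, y:F, z:F. ✗
z: successors {t, w, y}; [][](q & p) there: t:F, w:F, y:F. ✗

∅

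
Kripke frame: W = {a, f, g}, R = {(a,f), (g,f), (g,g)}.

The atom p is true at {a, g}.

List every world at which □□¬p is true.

{a, f}

a: successors {f}; □¬p there: f:T. ✓
f: no successors, so □□¬p holds vacuously. ✓
g: successors {f, g}; □¬p there: f:T, g:F. ✗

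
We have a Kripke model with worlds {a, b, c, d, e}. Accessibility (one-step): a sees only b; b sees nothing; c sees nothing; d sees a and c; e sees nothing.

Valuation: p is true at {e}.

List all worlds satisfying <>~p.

a: successors {b}; ~p there: b:T. ✓
b: no successors, so <>~p fails. ✗
c: no successors, so <>~p fails. ✗
d: successors {a, c}; ~p there: a:T, c:T. ✓
e: no successors, so <>~p fails. ✗

{a, d}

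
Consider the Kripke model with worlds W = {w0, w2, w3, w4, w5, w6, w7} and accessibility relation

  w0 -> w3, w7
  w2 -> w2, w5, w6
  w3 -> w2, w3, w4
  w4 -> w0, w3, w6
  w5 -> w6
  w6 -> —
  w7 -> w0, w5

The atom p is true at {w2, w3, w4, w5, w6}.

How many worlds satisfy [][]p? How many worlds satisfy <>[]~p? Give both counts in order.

3 and 3

For [][]p:
w0: successors {w3, w7}; []p there: w3:T, w7:F. ✗
w2: successors {w2, w5, w6}; []p there: w2:T, w5:T, w6:T. ✓
w3: successors {w2, w3, w4}; []p there: w2:T, w3:T, w4:F. ✗
w4: successors {w0, w3, w6}; []p there: w0:F, w3:T, w6:T. ✗
w5: successors {w6}; []p there: w6:T. ✓
w6: no successors, so [][]p holds vacuously. ✓
w7: successors {w0, w5}; []p there: w0:F, w5:T. ✗
— 3 worlds.
For <>[]~p:
w0: successors {w3, w7}; []~p there: w3:F, w7:F. ✗
w2: successors {w2, w5, w6}; []~p there: w2:F, w5:F, w6:T. ✓
w3: successors {w2, w3, w4}; []~p there: w2:F, w3:F, w4:F. ✗
w4: successors {w0, w3, w6}; []~p there: w0:F, w3:F, w6:T. ✓
w5: successors {w6}; []~p there: w6:T. ✓
w6: no successors, so <>[]~p fails. ✗
w7: successors {w0, w5}; []~p there: w0:F, w5:F. ✗
— 3 worlds.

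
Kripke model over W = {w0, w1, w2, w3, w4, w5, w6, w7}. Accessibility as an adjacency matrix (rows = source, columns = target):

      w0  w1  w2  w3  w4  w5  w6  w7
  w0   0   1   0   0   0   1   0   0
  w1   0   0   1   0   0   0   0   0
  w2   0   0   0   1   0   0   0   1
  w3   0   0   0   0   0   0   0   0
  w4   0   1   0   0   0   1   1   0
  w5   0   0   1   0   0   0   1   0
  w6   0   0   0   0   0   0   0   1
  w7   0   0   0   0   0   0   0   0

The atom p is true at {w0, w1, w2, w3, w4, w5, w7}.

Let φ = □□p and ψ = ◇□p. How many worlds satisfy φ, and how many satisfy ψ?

For □□p:
w0: successors {w1, w5}; □p there: w1:T, w5:F. ✗
w1: successors {w2}; □p there: w2:T. ✓
w2: successors {w3, w7}; □p there: w3:T, w7:T. ✓
w3: no successors, so □□p holds vacuously. ✓
w4: successors {w1, w5, w6}; □p there: w1:T, w5:F, w6:T. ✗
w5: successors {w2, w6}; □p there: w2:T, w6:T. ✓
w6: successors {w7}; □p there: w7:T. ✓
w7: no successors, so □□p holds vacuously. ✓
— 6 worlds.
For ◇□p:
w0: successors {w1, w5}; □p there: w1:T, w5:F. ✓
w1: successors {w2}; □p there: w2:T. ✓
w2: successors {w3, w7}; □p there: w3:T, w7:T. ✓
w3: no successors, so ◇□p fails. ✗
w4: successors {w1, w5, w6}; □p there: w1:T, w5:F, w6:T. ✓
w5: successors {w2, w6}; □p there: w2:T, w6:T. ✓
w6: successors {w7}; □p there: w7:T. ✓
w7: no successors, so ◇□p fails. ✗
— 6 worlds.

6 and 6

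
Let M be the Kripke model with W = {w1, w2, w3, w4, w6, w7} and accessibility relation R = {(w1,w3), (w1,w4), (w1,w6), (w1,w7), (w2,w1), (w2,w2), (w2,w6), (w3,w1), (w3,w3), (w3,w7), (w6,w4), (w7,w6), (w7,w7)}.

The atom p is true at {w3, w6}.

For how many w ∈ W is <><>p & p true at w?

w1: <><>p is T, p is F. ✗
w2: <><>p is T, p is F. ✗
w3: <><>p is T, p is T. ✓
w4: <><>p is F, p is F. ✗
w6: <><>p is F, p is T. ✗
w7: <><>p is T, p is F. ✗
Satisfying worlds: {w3}.

1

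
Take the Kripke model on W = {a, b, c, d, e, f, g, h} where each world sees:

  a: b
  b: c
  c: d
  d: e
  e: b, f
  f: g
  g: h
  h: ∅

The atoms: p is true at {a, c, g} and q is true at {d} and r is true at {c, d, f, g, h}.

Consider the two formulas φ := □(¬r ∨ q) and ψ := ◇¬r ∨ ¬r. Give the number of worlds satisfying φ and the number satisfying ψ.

For □(¬r ∨ q):
a: successors {b}; ¬r ∨ q there: b:T. ✓
b: successors {c}; ¬r ∨ q there: c:F. ✗
c: successors {d}; ¬r ∨ q there: d:T. ✓
d: successors {e}; ¬r ∨ q there: e:T. ✓
e: successors {b, f}; ¬r ∨ q there: b:T, f:F. ✗
f: successors {g}; ¬r ∨ q there: g:F. ✗
g: successors {h}; ¬r ∨ q there: h:F. ✗
h: no successors, so □(¬r ∨ q) holds vacuously. ✓
— 4 worlds.
For ◇¬r ∨ ¬r:
a: ◇¬r is T, ¬r is T. ✓
b: ◇¬r is F, ¬r is T. ✓
c: ◇¬r is F, ¬r is F. ✗
d: ◇¬r is T, ¬r is F. ✓
e: ◇¬r is T, ¬r is T. ✓
f: ◇¬r is F, ¬r is F. ✗
g: ◇¬r is F, ¬r is F. ✗
h: ◇¬r is F, ¬r is F. ✗
— 4 worlds.

4 and 4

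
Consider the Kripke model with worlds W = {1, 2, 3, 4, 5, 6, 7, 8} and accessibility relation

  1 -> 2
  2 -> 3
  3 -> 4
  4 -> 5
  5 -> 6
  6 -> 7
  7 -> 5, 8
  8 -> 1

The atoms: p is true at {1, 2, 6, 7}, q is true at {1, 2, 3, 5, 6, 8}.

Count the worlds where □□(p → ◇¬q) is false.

3

1: successors {2}; □(p → ◇¬q) there: 2:T. ✓
2: successors {3}; □(p → ◇¬q) there: 3:T. ✓
3: successors {4}; □(p → ◇¬q) there: 4:T. ✓
4: successors {5}; □(p → ◇¬q) there: 5:T. ✓
5: successors {6}; □(p → ◇¬q) there: 6:F. ✗
6: successors {7}; □(p → ◇¬q) there: 7:T. ✓
7: successors {5, 8}; □(p → ◇¬q) there: 5:T, 8:F. ✗
8: successors {1}; □(p → ◇¬q) there: 1:F. ✗
Satisfying worlds: {1, 2, 3, 4, 6}.
So □□(p → ◇¬q) fails at the other 3 worlds.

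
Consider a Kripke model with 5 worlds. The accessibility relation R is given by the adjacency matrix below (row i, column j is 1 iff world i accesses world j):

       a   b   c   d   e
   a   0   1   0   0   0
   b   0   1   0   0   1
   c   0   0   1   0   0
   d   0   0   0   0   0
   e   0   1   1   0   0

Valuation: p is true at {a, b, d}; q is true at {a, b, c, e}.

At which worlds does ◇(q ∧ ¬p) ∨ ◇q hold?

a: ◇(q ∧ ¬p) is F, ◇q is T. ✓
b: ◇(q ∧ ¬p) is T, ◇q is T. ✓
c: ◇(q ∧ ¬p) is T, ◇q is T. ✓
d: ◇(q ∧ ¬p) is F, ◇q is F. ✗
e: ◇(q ∧ ¬p) is T, ◇q is T. ✓

{a, b, c, e}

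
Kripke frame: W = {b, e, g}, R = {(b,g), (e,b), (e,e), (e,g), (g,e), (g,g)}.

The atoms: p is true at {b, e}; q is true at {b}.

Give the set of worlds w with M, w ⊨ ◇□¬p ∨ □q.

b: ◇□¬p is F, □q is F. ✗
e: ◇□¬p is T, □q is F. ✓
g: ◇□¬p is F, □q is F. ✗

{e}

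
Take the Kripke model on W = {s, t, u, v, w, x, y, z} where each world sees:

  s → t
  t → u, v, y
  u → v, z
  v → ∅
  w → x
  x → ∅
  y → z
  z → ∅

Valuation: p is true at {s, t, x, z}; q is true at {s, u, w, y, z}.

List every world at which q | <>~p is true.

s: q is T, <>~p is F. ✓
t: q is F, <>~p is T. ✓
u: q is T, <>~p is T. ✓
v: q is F, <>~p is F. ✗
w: q is T, <>~p is F. ✓
x: q is F, <>~p is F. ✗
y: q is T, <>~p is F. ✓
z: q is T, <>~p is F. ✓

{s, t, u, w, y, z}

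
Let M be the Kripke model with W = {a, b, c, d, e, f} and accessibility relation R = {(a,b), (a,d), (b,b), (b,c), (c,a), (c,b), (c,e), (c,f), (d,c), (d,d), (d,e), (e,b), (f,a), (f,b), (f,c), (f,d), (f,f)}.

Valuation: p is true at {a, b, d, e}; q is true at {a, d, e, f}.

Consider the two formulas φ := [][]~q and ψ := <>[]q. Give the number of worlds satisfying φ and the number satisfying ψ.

1 and 0

For [][]~q:
a: successors {b, d}; []~q there: b:T, d:F. ✗
b: successors {b, c}; []~q there: b:T, c:F. ✗
c: successors {a, b, e, f}; []~q there: a:F, b:T, e:T, f:F. ✗
d: successors {c, d, e}; []~q there: c:F, d:F, e:T. ✗
e: successors {b}; []~q there: b:T. ✓
f: successors {a, b, c, d, f}; []~q there: a:F, b:T, c:F, d:F, f:F. ✗
— 1 world.
For <>[]q:
a: successors {b, d}; []q there: b:F, d:F. ✗
b: successors {b, c}; []q there: b:F, c:F. ✗
c: successors {a, b, e, f}; []q there: a:F, b:F, e:F, f:F. ✗
d: successors {c, d, e}; []q there: c:F, d:F, e:F. ✗
e: successors {b}; []q there: b:F. ✗
f: successors {a, b, c, d, f}; []q there: a:F, b:F, c:F, d:F, f:F. ✗
— 0 worlds.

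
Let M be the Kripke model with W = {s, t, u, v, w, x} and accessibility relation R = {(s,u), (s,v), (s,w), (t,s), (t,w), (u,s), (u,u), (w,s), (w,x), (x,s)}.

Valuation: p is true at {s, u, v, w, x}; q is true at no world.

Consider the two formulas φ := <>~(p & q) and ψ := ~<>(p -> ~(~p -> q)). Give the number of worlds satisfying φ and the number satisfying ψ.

For <>~(p & q):
s: successors {u, v, w}; ~(p & q) there: u:T, v:T, w:T. ✓
t: successors {s, w}; ~(p & q) there: s:T, w:T. ✓
u: successors {s, u}; ~(p & q) there: s:T, u:T. ✓
v: no successors, so <>~(p & q) fails. ✗
w: successors {s, x}; ~(p & q) there: s:T, x:T. ✓
x: successors {s}; ~(p & q) there: s:T. ✓
— 5 worlds.
For ~<>(p -> ~(~p -> q)):
s: <>(p -> ~(~p -> q)) is F. ✓
t: <>(p -> ~(~p -> q)) is F. ✓
u: <>(p -> ~(~p -> q)) is F. ✓
v: <>(p -> ~(~p -> q)) is F. ✓
w: <>(p -> ~(~p -> q)) is F. ✓
x: <>(p -> ~(~p -> q)) is F. ✓
— 6 worlds.

5 and 6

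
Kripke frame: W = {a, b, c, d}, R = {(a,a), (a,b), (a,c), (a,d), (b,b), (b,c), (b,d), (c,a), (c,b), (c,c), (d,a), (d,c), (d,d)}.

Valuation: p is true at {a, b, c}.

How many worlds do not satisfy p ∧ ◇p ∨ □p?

1

a: p ∧ ◇p is T, □p is F. ✓
b: p ∧ ◇p is T, □p is F. ✓
c: p ∧ ◇p is T, □p is T. ✓
d: p ∧ ◇p is F, □p is F. ✗
Satisfying worlds: {a, b, c}.
So p ∧ ◇p ∨ □p fails at the other 1 world.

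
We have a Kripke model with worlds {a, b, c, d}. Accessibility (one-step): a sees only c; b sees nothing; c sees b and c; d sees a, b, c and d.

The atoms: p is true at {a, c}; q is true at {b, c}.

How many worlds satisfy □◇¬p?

2

a: successors {c}; ◇¬p there: c:T. ✓
b: no successors, so □◇¬p holds vacuously. ✓
c: successors {b, c}; ◇¬p there: b:F, c:T. ✗
d: successors {a, b, c, d}; ◇¬p there: a:F, b:F, c:T, d:T. ✗
Satisfying worlds: {a, b}.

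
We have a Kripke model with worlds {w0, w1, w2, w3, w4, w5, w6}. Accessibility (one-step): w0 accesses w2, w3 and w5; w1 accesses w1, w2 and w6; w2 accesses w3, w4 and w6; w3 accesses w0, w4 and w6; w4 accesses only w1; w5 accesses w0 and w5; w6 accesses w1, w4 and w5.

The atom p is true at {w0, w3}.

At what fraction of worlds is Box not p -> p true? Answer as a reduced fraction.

4/7

w0: Box not p is F, p is T. ✓
w1: Box not p is T, p is F. ✗
w2: Box not p is F, p is F. ✓
w3: Box not p is F, p is T. ✓
w4: Box not p is T, p is F. ✗
w5: Box not p is F, p is F. ✓
w6: Box not p is T, p is F. ✗
That's 4 of 7 worlds, so 4/7.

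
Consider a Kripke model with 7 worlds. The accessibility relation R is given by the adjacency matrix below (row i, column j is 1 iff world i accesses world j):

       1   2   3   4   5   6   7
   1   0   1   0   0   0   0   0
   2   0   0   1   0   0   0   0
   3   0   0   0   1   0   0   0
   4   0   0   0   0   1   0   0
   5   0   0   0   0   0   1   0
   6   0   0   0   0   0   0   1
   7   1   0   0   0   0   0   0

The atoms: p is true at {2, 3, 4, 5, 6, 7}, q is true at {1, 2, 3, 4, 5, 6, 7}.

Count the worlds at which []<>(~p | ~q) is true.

1

1: successors {2}; <>(~p | ~q) there: 2:F. ✗
2: successors {3}; <>(~p | ~q) there: 3:F. ✗
3: successors {4}; <>(~p | ~q) there: 4:F. ✗
4: successors {5}; <>(~p | ~q) there: 5:F. ✗
5: successors {6}; <>(~p | ~q) there: 6:F. ✗
6: successors {7}; <>(~p | ~q) there: 7:T. ✓
7: successors {1}; <>(~p | ~q) there: 1:F. ✗
Satisfying worlds: {6}.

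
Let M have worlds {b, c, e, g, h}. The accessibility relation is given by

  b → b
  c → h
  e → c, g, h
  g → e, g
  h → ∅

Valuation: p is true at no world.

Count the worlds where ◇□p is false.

3

b: successors {b}; □p there: b:F. ✗
c: successors {h}; □p there: h:T. ✓
e: successors {c, g, h}; □p there: c:F, g:F, h:T. ✓
g: successors {e, g}; □p there: e:F, g:F. ✗
h: no successors, so ◇□p fails. ✗
Satisfying worlds: {c, e}.
So ◇□p fails at the other 3 worlds.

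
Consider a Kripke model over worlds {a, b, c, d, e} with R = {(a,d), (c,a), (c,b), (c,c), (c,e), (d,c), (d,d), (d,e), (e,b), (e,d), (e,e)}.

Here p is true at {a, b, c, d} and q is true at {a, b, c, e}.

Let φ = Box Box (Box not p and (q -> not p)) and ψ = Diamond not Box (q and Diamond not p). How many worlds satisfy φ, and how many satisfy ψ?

For Box Box (Box not p and (q -> not p)):
a: successors {d}; Box (Box not p and (q -> not p)) there: d:F. ✗
b: no successors, so Box Box (Box not p and (q -> not p)) holds vacuously. ✓
c: successors {a, b, c, e}; Box (Box not p and (q -> not p)) there: a:F, b:T, c:F, e:F. ✗
d: successors {c, d, e}; Box (Box not p and (q -> not p)) there: c:F, d:F, e:F. ✗
e: successors {b, d, e}; Box (Box not p and (q -> not p)) there: b:T, d:F, e:F. ✗
— 1 world.
For Diamond not Box (q and Diamond not p):
a: successors {d}; not Box (q and Diamond not p) there: d:T. ✓
b: no successors, so Diamond not Box (q and Diamond not p) fails. ✗
c: successors {a, b, c, e}; not Box (q and Diamond not p) there: a:T, b:F, c:T, e:T. ✓
d: successors {c, d, e}; not Box (q and Diamond not p) there: c:T, d:T, e:T. ✓
e: successors {b, d, e}; not Box (q and Diamond not p) there: b:F, d:T, e:T. ✓
— 4 worlds.

1 and 4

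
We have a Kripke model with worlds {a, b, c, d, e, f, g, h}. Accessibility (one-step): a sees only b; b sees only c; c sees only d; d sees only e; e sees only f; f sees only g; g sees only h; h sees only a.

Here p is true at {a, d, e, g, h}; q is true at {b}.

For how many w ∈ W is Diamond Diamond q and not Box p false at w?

8

a: Diamond Diamond q is F, not Box p is T. ✗
b: Diamond Diamond q is F, not Box p is T. ✗
c: Diamond Diamond q is F, not Box p is F. ✗
d: Diamond Diamond q is F, not Box p is F. ✗
e: Diamond Diamond q is F, not Box p is T. ✗
f: Diamond Diamond q is F, not Box p is F. ✗
g: Diamond Diamond q is F, not Box p is F. ✗
h: Diamond Diamond q is T, not Box p is F. ✗
Satisfying worlds: ∅.
So Diamond Diamond q and not Box p fails at the other 8 worlds.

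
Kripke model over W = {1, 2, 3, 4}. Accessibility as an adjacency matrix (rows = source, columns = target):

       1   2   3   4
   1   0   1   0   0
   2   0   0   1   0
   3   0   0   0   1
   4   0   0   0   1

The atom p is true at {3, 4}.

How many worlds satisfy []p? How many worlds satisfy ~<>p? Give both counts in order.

3 and 1

For []p:
1: successors {2}; p there: 2:F. ✗
2: successors {3}; p there: 3:T. ✓
3: successors {4}; p there: 4:T. ✓
4: successors {4}; p there: 4:T. ✓
— 3 worlds.
For ~<>p:
1: <>p is F. ✓
2: <>p is T. ✗
3: <>p is T. ✗
4: <>p is T. ✗
— 1 world.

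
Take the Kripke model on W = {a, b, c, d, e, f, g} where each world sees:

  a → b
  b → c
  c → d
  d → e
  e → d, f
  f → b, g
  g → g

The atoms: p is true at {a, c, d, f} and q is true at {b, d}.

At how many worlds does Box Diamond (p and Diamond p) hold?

a: successors {b}; Diamond (p and Diamond p) there: b:T. ✓
b: successors {c}; Diamond (p and Diamond p) there: c:F. ✗
c: successors {d}; Diamond (p and Diamond p) there: d:F. ✗
d: successors {e}; Diamond (p and Diamond p) there: e:F. ✗
e: successors {d, f}; Diamond (p and Diamond p) there: d:F, f:F. ✗
f: successors {b, g}; Diamond (p and Diamond p) there: b:T, g:F. ✗
g: successors {g}; Diamond (p and Diamond p) there: g:F. ✗
Satisfying worlds: {a}.

1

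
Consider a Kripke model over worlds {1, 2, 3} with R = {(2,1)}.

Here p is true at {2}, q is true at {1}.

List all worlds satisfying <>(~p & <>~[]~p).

1: no successors, so <>(~p & <>~[]~p) fails. ✗
2: successors {1}; ~p & <>~[]~p there: 1:F. ✗
3: no successors, so <>(~p & <>~[]~p) fails. ✗

∅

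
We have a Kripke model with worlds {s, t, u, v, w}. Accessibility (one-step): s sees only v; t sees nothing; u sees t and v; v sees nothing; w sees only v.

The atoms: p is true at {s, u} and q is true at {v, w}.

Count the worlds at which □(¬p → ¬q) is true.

s: successors {v}; ¬p → ¬q there: v:F. ✗
t: no successors, so □(¬p → ¬q) holds vacuously. ✓
u: successors {t, v}; ¬p → ¬q there: t:T, v:F. ✗
v: no successors, so □(¬p → ¬q) holds vacuously. ✓
w: successors {v}; ¬p → ¬q there: v:F. ✗
Satisfying worlds: {t, v}.

2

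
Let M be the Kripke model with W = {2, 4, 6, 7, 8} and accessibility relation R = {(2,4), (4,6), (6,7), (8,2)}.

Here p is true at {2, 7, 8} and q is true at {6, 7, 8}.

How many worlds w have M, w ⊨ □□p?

3

2: successors {4}; □p there: 4:F. ✗
4: successors {6}; □p there: 6:T. ✓
6: successors {7}; □p there: 7:T. ✓
7: no successors, so □□p holds vacuously. ✓
8: successors {2}; □p there: 2:F. ✗
Satisfying worlds: {4, 6, 7}.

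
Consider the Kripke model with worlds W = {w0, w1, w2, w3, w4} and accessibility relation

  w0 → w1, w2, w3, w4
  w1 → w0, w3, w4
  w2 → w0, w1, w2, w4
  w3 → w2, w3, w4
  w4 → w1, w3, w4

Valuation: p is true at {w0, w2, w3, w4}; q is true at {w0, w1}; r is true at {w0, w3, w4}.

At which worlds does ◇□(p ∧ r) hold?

{w0, w2, w4}

w0: successors {w1, w2, w3, w4}; □(p ∧ r) there: w1:T, w2:F, w3:F, w4:F. ✓
w1: successors {w0, w3, w4}; □(p ∧ r) there: w0:F, w3:F, w4:F. ✗
w2: successors {w0, w1, w2, w4}; □(p ∧ r) there: w0:F, w1:T, w2:F, w4:F. ✓
w3: successors {w2, w3, w4}; □(p ∧ r) there: w2:F, w3:F, w4:F. ✗
w4: successors {w1, w3, w4}; □(p ∧ r) there: w1:T, w3:F, w4:F. ✓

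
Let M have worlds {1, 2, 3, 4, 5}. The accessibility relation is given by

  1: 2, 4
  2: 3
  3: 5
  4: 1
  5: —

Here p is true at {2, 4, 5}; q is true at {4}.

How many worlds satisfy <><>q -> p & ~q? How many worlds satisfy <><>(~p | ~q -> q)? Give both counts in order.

For <><>q -> p & ~q:
1: <><>q is F, p & ~q is F. ✓
2: <><>q is F, p & ~q is T. ✓
3: <><>q is F, p & ~q is F. ✓
4: <><>q is T, p & ~q is F. ✗
5: <><>q is F, p & ~q is T. ✓
— 4 worlds.
For <><>(~p | ~q -> q):
1: successors {2, 4}; <>(~p | ~q -> q) there: 2:F, 4:F. ✗
2: successors {3}; <>(~p | ~q -> q) there: 3:F. ✗
3: successors {5}; <>(~p | ~q -> q) there: 5:F. ✗
4: successors {1}; <>(~p | ~q -> q) there: 1:T. ✓
5: no successors, so <><>(~p | ~q -> q) fails. ✗
— 1 world.

4 and 1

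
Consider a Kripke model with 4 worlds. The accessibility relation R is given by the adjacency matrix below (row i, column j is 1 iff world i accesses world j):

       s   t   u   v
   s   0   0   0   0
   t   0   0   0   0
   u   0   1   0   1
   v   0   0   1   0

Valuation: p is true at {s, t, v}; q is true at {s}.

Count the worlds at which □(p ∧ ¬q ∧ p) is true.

3

s: no successors, so □(p ∧ ¬q ∧ p) holds vacuously. ✓
t: no successors, so □(p ∧ ¬q ∧ p) holds vacuously. ✓
u: successors {t, v}; p ∧ ¬q ∧ p there: t:T, v:T. ✓
v: successors {u}; p ∧ ¬q ∧ p there: u:F. ✗
Satisfying worlds: {s, t, u}.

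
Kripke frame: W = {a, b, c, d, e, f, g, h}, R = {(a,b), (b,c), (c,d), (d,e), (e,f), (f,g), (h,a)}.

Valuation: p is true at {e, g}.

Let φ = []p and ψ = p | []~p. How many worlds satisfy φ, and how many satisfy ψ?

3 and 6

For []p:
a: successors {b}; p there: b:F. ✗
b: successors {c}; p there: c:F. ✗
c: successors {d}; p there: d:F. ✗
d: successors {e}; p there: e:T. ✓
e: successors {f}; p there: f:F. ✗
f: successors {g}; p there: g:T. ✓
g: no successors, so []p holds vacuously. ✓
h: successors {a}; p there: a:F. ✗
— 3 worlds.
For p | []~p:
a: p is F, []~p is T. ✓
b: p is F, []~p is T. ✓
c: p is F, []~p is T. ✓
d: p is F, []~p is F. ✗
e: p is T, []~p is T. ✓
f: p is F, []~p is F. ✗
g: p is T, []~p is T. ✓
h: p is F, []~p is T. ✓
— 6 worlds.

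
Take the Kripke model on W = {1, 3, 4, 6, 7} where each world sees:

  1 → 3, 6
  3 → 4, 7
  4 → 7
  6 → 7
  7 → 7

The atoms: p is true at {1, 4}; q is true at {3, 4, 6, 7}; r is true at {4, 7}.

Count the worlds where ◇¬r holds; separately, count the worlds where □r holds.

For ◇¬r:
1: successors {3, 6}; ¬r there: 3:T, 6:T. ✓
3: successors {4, 7}; ¬r there: 4:F, 7:F. ✗
4: successors {7}; ¬r there: 7:F. ✗
6: successors {7}; ¬r there: 7:F. ✗
7: successors {7}; ¬r there: 7:F. ✗
— 1 world.
For □r:
1: successors {3, 6}; r there: 3:F, 6:F. ✗
3: successors {4, 7}; r there: 4:T, 7:T. ✓
4: successors {7}; r there: 7:T. ✓
6: successors {7}; r there: 7:T. ✓
7: successors {7}; r there: 7:T. ✓
— 4 worlds.

1 and 4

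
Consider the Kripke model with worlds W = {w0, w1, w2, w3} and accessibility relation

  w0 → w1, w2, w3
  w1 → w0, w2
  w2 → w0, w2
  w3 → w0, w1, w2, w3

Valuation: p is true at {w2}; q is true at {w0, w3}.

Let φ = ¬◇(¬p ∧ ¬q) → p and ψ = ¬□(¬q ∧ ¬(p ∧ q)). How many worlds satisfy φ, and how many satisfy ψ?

For ¬◇(¬p ∧ ¬q) → p:
w0: ¬◇(¬p ∧ ¬q) is F, p is F. ✓
w1: ¬◇(¬p ∧ ¬q) is T, p is F. ✗
w2: ¬◇(¬p ∧ ¬q) is T, p is T. ✓
w3: ¬◇(¬p ∧ ¬q) is F, p is F. ✓
— 3 worlds.
For ¬□(¬q ∧ ¬(p ∧ q)):
w0: □(¬q ∧ ¬(p ∧ q)) is F. ✓
w1: □(¬q ∧ ¬(p ∧ q)) is F. ✓
w2: □(¬q ∧ ¬(p ∧ q)) is F. ✓
w3: □(¬q ∧ ¬(p ∧ q)) is F. ✓
— 4 worlds.

3 and 4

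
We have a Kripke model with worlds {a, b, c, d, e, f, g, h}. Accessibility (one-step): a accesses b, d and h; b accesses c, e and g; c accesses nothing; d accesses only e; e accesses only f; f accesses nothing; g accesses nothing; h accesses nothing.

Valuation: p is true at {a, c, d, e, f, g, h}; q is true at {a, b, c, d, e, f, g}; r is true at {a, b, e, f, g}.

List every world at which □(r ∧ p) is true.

a: successors {b, d, h}; r ∧ p there: b:F, d:F, h:F. ✗
b: successors {c, e, g}; r ∧ p there: c:F, e:T, g:T. ✗
c: no successors, so □(r ∧ p) holds vacuously. ✓
d: successors {e}; r ∧ p there: e:T. ✓
e: successors {f}; r ∧ p there: f:T. ✓
f: no successors, so □(r ∧ p) holds vacuously. ✓
g: no successors, so □(r ∧ p) holds vacuously. ✓
h: no successors, so □(r ∧ p) holds vacuously. ✓

{c, d, e, f, g, h}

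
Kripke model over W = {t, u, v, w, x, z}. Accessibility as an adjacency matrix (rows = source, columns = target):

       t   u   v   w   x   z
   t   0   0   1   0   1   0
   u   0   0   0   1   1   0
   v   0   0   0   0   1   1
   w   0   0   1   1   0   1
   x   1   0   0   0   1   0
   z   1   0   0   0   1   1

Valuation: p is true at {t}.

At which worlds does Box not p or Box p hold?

{t, u, v, w}

t: Box not p is T, Box p is F. ✓
u: Box not p is T, Box p is F. ✓
v: Box not p is T, Box p is F. ✓
w: Box not p is T, Box p is F. ✓
x: Box not p is F, Box p is F. ✗
z: Box not p is F, Box p is F. ✗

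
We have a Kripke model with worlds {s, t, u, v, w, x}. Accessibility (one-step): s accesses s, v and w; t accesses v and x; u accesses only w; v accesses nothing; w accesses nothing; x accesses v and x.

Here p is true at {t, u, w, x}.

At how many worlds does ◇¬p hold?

s: successors {s, v, w}; ¬p there: s:T, v:T, w:F. ✓
t: successors {v, x}; ¬p there: v:T, x:F. ✓
u: successors {w}; ¬p there: w:F. ✗
v: no successors, so ◇¬p fails. ✗
w: no successors, so ◇¬p fails. ✗
x: successors {v, x}; ¬p there: v:T, x:F. ✓
Satisfying worlds: {s, t, x}.

3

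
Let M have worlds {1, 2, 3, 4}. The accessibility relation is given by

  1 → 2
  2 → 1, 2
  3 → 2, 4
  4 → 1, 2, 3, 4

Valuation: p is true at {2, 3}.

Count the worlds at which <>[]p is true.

1: successors {2}; []p there: 2:F. ✗
2: successors {1, 2}; []p there: 1:T, 2:F. ✓
3: successors {2, 4}; []p there: 2:F, 4:F. ✗
4: successors {1, 2, 3, 4}; []p there: 1:T, 2:F, 3:F, 4:F. ✓
Satisfying worlds: {2, 4}.

2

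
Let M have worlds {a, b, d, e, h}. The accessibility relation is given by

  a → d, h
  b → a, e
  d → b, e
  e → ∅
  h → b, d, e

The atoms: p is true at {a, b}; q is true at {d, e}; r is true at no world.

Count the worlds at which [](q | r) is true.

1

a: successors {d, h}; q | r there: d:T, h:F. ✗
b: successors {a, e}; q | r there: a:F, e:T. ✗
d: successors {b, e}; q | r there: b:F, e:T. ✗
e: no successors, so [](q | r) holds vacuously. ✓
h: successors {b, d, e}; q | r there: b:F, d:T, e:T. ✗
Satisfying worlds: {e}.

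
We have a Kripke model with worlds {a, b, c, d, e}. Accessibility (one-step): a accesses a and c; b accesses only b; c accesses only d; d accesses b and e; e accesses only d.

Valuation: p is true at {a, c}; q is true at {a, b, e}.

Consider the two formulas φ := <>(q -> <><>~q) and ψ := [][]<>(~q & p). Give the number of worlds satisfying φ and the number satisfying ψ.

For <>(q -> <><>~q):
a: successors {a, c}; q -> <><>~q there: a:T, c:T. ✓
b: successors {b}; q -> <><>~q there: b:F. ✗
c: successors {d}; q -> <><>~q there: d:T. ✓
d: successors {b, e}; q -> <><>~q there: b:F, e:F. ✗
e: successors {d}; q -> <><>~q there: d:T. ✓
— 3 worlds.
For [][]<>(~q & p):
a: successors {a, c}; []<>(~q & p) there: a:F, c:F. ✗
b: successors {b}; []<>(~q & p) there: b:F. ✗
c: successors {d}; []<>(~q & p) there: d:F. ✗
d: successors {b, e}; []<>(~q & p) there: b:F, e:F. ✗
e: successors {d}; []<>(~q & p) there: d:F. ✗
— 0 worlds.

3 and 0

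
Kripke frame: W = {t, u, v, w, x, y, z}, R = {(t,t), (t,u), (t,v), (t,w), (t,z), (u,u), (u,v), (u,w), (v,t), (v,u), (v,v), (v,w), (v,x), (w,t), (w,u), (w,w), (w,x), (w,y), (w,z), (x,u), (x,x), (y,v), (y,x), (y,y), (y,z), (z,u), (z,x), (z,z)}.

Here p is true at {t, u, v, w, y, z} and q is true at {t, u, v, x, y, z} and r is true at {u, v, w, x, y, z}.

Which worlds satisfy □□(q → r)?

t: successors {t, u, v, w, z}; □(q → r) there: t:F, u:T, v:F, w:F, z:T. ✗
u: successors {u, v, w}; □(q → r) there: u:T, v:F, w:F. ✗
v: successors {t, u, v, w, x}; □(q → r) there: t:F, u:T, v:F, w:F, x:T. ✗
w: successors {t, u, w, x, y, z}; □(q → r) there: t:F, u:T, w:F, x:T, y:T, z:T. ✗
x: successors {u, x}; □(q → r) there: u:T, x:T. ✓
y: successors {v, x, y, z}; □(q → r) there: v:F, x:T, y:T, z:T. ✗
z: successors {u, x, z}; □(q → r) there: u:T, x:T, z:T. ✓

{x, z}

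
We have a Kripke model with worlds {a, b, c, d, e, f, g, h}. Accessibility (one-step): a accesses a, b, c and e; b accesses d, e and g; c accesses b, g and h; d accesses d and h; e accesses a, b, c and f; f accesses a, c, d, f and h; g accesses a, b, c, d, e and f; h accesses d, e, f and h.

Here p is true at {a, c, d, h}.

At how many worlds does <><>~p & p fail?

a: <><>~p is T, p is T. ✓
b: <><>~p is T, p is F. ✗
c: <><>~p is T, p is T. ✓
d: <><>~p is T, p is T. ✓
e: <><>~p is T, p is F. ✗
f: <><>~p is T, p is F. ✗
g: <><>~p is T, p is F. ✗
h: <><>~p is T, p is T. ✓
Satisfying worlds: {a, c, d, h}.
So <><>~p & p fails at the other 4 worlds.

4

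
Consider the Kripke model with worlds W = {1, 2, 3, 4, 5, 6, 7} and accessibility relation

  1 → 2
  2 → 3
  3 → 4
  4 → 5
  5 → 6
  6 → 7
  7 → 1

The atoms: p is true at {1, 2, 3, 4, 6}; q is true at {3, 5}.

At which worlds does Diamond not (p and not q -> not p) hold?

1: successors {2}; not (p and not q -> not p) there: 2:T. ✓
2: successors {3}; not (p and not q -> not p) there: 3:F. ✗
3: successors {4}; not (p and not q -> not p) there: 4:T. ✓
4: successors {5}; not (p and not q -> not p) there: 5:F. ✗
5: successors {6}; not (p and not q -> not p) there: 6:T. ✓
6: successors {7}; not (p and not q -> not p) there: 7:F. ✗
7: successors {1}; not (p and not q -> not p) there: 1:T. ✓

{1, 3, 5, 7}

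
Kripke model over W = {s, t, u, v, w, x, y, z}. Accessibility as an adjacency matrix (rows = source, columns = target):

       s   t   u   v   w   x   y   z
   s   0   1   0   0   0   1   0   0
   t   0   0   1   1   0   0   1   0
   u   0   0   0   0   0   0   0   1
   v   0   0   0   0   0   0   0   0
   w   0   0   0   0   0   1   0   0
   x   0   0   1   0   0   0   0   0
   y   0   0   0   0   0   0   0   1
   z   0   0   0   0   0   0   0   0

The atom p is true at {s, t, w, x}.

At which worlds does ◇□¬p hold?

{s, t, u, w, x, y}

s: successors {t, x}; □¬p there: t:T, x:T. ✓
t: successors {u, v, y}; □¬p there: u:T, v:T, y:T. ✓
u: successors {z}; □¬p there: z:T. ✓
v: no successors, so ◇□¬p fails. ✗
w: successors {x}; □¬p there: x:T. ✓
x: successors {u}; □¬p there: u:T. ✓
y: successors {z}; □¬p there: z:T. ✓
z: no successors, so ◇□¬p fails. ✗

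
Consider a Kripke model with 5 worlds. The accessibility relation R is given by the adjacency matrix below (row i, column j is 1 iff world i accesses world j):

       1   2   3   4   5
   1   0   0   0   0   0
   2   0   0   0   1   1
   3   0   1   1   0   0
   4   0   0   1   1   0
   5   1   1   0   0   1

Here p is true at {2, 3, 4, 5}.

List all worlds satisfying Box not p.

{1}

1: no successors, so Box not p holds vacuously. ✓
2: successors {4, 5}; not p there: 4:F, 5:F. ✗
3: successors {2, 3}; not p there: 2:F, 3:F. ✗
4: successors {3, 4}; not p there: 3:F, 4:F. ✗
5: successors {1, 2, 5}; not p there: 1:T, 2:F, 5:F. ✗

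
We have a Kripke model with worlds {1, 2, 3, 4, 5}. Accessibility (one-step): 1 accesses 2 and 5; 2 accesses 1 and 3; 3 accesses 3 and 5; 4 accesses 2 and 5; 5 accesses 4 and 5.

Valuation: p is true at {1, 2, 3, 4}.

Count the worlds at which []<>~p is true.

1: successors {2, 5}; <>~p there: 2:F, 5:T. ✗
2: successors {1, 3}; <>~p there: 1:T, 3:T. ✓
3: successors {3, 5}; <>~p there: 3:T, 5:T. ✓
4: successors {2, 5}; <>~p there: 2:F, 5:T. ✗
5: successors {4, 5}; <>~p there: 4:T, 5:T. ✓
Satisfying worlds: {2, 3, 5}.

3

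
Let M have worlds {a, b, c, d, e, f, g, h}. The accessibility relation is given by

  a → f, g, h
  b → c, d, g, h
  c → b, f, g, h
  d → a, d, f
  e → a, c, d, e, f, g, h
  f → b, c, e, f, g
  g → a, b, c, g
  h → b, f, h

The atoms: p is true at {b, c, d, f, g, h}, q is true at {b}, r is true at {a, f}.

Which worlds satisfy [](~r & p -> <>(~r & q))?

{a}

a: successors {f, g, h}; ~r & p -> <>(~r & q) there: f:T, g:T, h:T. ✓
b: successors {c, d, g, h}; ~r & p -> <>(~r & q) there: c:T, d:F, g:T, h:T. ✗
c: successors {b, f, g, h}; ~r & p -> <>(~r & q) there: b:F, f:T, g:T, h:T. ✗
d: successors {a, d, f}; ~r & p -> <>(~r & q) there: a:T, d:F, f:T. ✗
e: successors {a, c, d, e, f, g, h}; ~r & p -> <>(~r & q) there: a:T, c:T, d:F, e:T, f:T, g:T, h:T. ✗
f: successors {b, c, e, f, g}; ~r & p -> <>(~r & q) there: b:F, c:T, e:T, f:T, g:T. ✗
g: successors {a, b, c, g}; ~r & p -> <>(~r & q) there: a:T, b:F, c:T, g:T. ✗
h: successors {b, f, h}; ~r & p -> <>(~r & q) there: b:F, f:T, h:T. ✗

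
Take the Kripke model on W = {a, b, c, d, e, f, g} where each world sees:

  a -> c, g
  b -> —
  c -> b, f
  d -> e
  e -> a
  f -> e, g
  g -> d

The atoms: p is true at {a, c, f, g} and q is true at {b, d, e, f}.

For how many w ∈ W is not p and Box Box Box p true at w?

a: not p is F, Box Box Box p is F. ✗
b: not p is T, Box Box Box p is T. ✓
c: not p is F, Box Box Box p is F. ✗
d: not p is T, Box Box Box p is T. ✓
e: not p is T, Box Box Box p is F. ✗
f: not p is F, Box Box Box p is F. ✗
g: not p is F, Box Box Box p is T. ✗
Satisfying worlds: {b, d}.

2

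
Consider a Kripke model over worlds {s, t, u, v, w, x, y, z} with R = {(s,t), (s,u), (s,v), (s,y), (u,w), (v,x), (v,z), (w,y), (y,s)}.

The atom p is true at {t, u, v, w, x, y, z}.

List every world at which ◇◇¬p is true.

{s, w}

s: successors {t, u, v, y}; ◇¬p there: t:F, u:F, v:F, y:T. ✓
t: no successors, so ◇◇¬p fails. ✗
u: successors {w}; ◇¬p there: w:F. ✗
v: successors {x, z}; ◇¬p there: x:F, z:F. ✗
w: successors {y}; ◇¬p there: y:T. ✓
x: no successors, so ◇◇¬p fails. ✗
y: successors {s}; ◇¬p there: s:F. ✗
z: no successors, so ◇◇¬p fails. ✗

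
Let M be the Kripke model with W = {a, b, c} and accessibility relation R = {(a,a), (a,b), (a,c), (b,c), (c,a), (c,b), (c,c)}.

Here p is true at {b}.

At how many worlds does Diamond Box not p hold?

a: successors {a, b, c}; Box not p there: a:F, b:T, c:F. ✓
b: successors {c}; Box not p there: c:F. ✗
c: successors {a, b, c}; Box not p there: a:F, b:T, c:F. ✓
Satisfying worlds: {a, c}.

2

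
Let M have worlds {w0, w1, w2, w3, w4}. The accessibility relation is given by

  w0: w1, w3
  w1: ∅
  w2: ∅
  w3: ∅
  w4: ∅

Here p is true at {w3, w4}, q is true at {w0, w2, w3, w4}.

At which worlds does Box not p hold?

{w1, w2, w3, w4}

w0: successors {w1, w3}; not p there: w1:T, w3:F. ✗
w1: no successors, so Box not p holds vacuously. ✓
w2: no successors, so Box not p holds vacuously. ✓
w3: no successors, so Box not p holds vacuously. ✓
w4: no successors, so Box not p holds vacuously. ✓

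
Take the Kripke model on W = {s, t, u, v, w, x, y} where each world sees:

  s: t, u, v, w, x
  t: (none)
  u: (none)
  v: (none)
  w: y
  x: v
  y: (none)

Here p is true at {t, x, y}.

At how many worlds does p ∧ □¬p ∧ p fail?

s: p is F, □¬p ∧ p is F. ✗
t: p is T, □¬p ∧ p is T. ✓
u: p is F, □¬p ∧ p is F. ✗
v: p is F, □¬p ∧ p is F. ✗
w: p is F, □¬p ∧ p is F. ✗
x: p is T, □¬p ∧ p is T. ✓
y: p is T, □¬p ∧ p is T. ✓
Satisfying worlds: {t, x, y}.
So p ∧ □¬p ∧ p fails at the other 4 worlds.

4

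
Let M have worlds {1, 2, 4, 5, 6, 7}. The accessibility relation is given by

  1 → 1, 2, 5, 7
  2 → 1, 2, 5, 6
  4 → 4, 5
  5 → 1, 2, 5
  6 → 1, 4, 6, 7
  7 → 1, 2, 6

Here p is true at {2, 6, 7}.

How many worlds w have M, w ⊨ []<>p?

1: successors {1, 2, 5, 7}; <>p there: 1:T, 2:T, 5:T, 7:T. ✓
2: successors {1, 2, 5, 6}; <>p there: 1:T, 2:T, 5:T, 6:T. ✓
4: successors {4, 5}; <>p there: 4:F, 5:T. ✗
5: successors {1, 2, 5}; <>p there: 1:T, 2:T, 5:T. ✓
6: successors {1, 4, 6, 7}; <>p there: 1:T, 4:F, 6:T, 7:T. ✗
7: successors {1, 2, 6}; <>p there: 1:T, 2:T, 6:T. ✓
Satisfying worlds: {1, 2, 5, 7}.

4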